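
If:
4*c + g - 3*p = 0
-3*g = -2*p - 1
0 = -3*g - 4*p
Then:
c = -13/72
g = 2/9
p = -1/6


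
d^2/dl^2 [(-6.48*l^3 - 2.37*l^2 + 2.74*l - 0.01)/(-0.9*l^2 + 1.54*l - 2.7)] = (-1.4210854715202e-14*l^4 + 1.37397600000002*l^3 - 196.16904*l^2 + 323.30124*l + 11.767592)/(0.729*l^6 - 3.7422*l^5 + 12.96432*l^4 - 26.105464*l^3 + 38.89296*l^2 - 33.6798*l + 19.683)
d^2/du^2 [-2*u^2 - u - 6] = -4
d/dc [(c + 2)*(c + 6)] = 2*c + 8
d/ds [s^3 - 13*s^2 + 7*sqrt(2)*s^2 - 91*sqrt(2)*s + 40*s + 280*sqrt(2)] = 3*s^2 - 26*s + 14*sqrt(2)*s - 91*sqrt(2) + 40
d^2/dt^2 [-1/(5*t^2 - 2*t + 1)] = 2*(25*t^2 - 10*t - 4*(5*t - 1)^2 + 5)/(5*t^2 - 2*t + 1)^3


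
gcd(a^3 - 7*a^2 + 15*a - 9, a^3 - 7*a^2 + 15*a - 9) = a^3 - 7*a^2 + 15*a - 9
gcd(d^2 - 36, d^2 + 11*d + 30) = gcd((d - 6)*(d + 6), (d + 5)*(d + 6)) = d + 6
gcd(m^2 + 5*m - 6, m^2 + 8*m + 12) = m + 6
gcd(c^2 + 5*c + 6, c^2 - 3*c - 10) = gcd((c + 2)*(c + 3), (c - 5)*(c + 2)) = c + 2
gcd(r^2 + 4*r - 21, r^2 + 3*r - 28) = r + 7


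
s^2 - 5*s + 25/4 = (s - 5/2)^2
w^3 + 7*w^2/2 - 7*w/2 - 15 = (w - 2)*(w + 5/2)*(w + 3)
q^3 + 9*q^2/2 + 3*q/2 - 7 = (q - 1)*(q + 2)*(q + 7/2)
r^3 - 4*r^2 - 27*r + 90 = (r - 6)*(r - 3)*(r + 5)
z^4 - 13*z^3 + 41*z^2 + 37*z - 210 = (z - 7)*(z - 5)*(z - 3)*(z + 2)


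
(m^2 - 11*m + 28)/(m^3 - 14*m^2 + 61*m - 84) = 1/(m - 3)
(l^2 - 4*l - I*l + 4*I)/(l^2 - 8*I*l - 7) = (l - 4)/(l - 7*I)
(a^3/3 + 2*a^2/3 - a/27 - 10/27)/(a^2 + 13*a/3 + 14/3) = (9*a^3 + 18*a^2 - a - 10)/(9*(3*a^2 + 13*a + 14))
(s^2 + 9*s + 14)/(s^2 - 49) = (s + 2)/(s - 7)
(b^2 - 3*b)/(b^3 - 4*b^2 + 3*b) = 1/(b - 1)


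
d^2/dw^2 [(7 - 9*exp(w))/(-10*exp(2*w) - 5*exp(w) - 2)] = (900*exp(4*w) - 3250*exp(3*w) - 2130*exp(2*w) + 295*exp(w) + 106)*exp(w)/(1000*exp(6*w) + 1500*exp(5*w) + 1350*exp(4*w) + 725*exp(3*w) + 270*exp(2*w) + 60*exp(w) + 8)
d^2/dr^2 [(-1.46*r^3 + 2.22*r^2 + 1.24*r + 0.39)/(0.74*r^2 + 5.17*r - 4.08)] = (8.88178419700125e-16*r^5 + 7.105427357601e-15*r^4 - 102.492956*r^3 + 226.277064*r^2 - 114.407244*r + 149.425662)/(0.405224*r^6 + 8.493276*r^5 + 52.635534*r^4 + 44.532829*r^3 - 290.206728*r^2 + 258.185664*r - 67.917312)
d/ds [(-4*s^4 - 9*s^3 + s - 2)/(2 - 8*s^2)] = (32*s^5 + 36*s^4 - 16*s^3 - 23*s^2 - 16*s + 1)/(2*(16*s^4 - 8*s^2 + 1))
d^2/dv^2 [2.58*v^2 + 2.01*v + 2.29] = 5.16000000000000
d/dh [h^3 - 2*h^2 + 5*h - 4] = 3*h^2 - 4*h + 5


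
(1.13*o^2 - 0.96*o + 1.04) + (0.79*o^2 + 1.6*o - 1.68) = 1.92*o^2 + 0.64*o - 0.64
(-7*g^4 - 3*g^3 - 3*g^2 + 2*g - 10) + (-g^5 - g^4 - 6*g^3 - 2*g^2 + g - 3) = -g^5 - 8*g^4 - 9*g^3 - 5*g^2 + 3*g - 13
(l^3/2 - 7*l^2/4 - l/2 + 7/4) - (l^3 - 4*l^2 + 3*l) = -l^3/2 + 9*l^2/4 - 7*l/2 + 7/4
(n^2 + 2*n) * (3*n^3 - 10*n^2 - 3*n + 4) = 3*n^5 - 4*n^4 - 23*n^3 - 2*n^2 + 8*n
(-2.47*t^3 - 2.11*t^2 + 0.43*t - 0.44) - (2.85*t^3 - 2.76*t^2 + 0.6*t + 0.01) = -5.32*t^3 + 0.65*t^2 - 0.17*t - 0.45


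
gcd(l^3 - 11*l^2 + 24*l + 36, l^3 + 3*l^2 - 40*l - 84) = l - 6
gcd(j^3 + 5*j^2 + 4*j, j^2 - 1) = j + 1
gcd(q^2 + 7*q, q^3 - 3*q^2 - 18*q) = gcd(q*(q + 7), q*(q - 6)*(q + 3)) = q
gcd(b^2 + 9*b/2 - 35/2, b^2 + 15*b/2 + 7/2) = b + 7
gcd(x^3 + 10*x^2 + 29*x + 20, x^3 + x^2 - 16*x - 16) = x^2 + 5*x + 4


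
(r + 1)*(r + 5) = r^2 + 6*r + 5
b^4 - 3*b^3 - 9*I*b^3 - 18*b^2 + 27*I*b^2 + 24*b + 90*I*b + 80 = (b - 5)*(b + 2)*(b - 8*I)*(b - I)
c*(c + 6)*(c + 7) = c^3 + 13*c^2 + 42*c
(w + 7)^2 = w^2 + 14*w + 49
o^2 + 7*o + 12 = (o + 3)*(o + 4)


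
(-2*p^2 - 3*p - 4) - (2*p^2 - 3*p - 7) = 3 - 4*p^2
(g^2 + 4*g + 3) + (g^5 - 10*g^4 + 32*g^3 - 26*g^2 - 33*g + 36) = g^5 - 10*g^4 + 32*g^3 - 25*g^2 - 29*g + 39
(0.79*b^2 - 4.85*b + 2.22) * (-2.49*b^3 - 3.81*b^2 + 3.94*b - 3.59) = -1.9671*b^5 + 9.0666*b^4 + 16.0633*b^3 - 30.4033*b^2 + 26.1583*b - 7.9698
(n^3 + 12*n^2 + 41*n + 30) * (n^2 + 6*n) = n^5 + 18*n^4 + 113*n^3 + 276*n^2 + 180*n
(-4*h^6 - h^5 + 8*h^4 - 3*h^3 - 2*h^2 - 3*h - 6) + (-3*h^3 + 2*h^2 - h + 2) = -4*h^6 - h^5 + 8*h^4 - 6*h^3 - 4*h - 4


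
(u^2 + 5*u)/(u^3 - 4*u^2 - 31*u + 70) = u/(u^2 - 9*u + 14)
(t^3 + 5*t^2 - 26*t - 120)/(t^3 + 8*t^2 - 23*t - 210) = (t + 4)/(t + 7)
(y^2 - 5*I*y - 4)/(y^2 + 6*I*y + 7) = (y - 4*I)/(y + 7*I)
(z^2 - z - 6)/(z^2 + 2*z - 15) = (z + 2)/(z + 5)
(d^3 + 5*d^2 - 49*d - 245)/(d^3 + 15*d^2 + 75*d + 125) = (d^2 - 49)/(d^2 + 10*d + 25)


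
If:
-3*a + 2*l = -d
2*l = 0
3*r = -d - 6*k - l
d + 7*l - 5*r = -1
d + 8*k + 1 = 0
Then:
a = 1/17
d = 3/17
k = -5/34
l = 0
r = 4/17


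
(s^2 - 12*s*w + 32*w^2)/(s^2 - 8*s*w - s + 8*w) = (s - 4*w)/(s - 1)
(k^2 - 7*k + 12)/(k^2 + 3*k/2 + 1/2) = 2*(k^2 - 7*k + 12)/(2*k^2 + 3*k + 1)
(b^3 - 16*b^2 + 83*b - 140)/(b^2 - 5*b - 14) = (b^2 - 9*b + 20)/(b + 2)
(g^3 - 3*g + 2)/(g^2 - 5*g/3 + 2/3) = 3*(g^2 + g - 2)/(3*g - 2)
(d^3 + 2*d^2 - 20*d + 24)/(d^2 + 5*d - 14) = (d^2 + 4*d - 12)/(d + 7)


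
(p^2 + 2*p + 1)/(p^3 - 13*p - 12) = (p + 1)/(p^2 - p - 12)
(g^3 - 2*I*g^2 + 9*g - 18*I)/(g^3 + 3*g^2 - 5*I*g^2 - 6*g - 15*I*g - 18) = (g + 3*I)/(g + 3)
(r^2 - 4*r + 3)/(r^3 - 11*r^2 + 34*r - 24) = (r - 3)/(r^2 - 10*r + 24)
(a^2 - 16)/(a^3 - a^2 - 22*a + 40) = (a + 4)/(a^2 + 3*a - 10)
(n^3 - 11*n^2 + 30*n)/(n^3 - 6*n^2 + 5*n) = (n - 6)/(n - 1)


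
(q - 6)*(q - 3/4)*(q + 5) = q^3 - 7*q^2/4 - 117*q/4 + 45/2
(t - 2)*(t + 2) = t^2 - 4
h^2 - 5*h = h*(h - 5)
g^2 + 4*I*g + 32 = (g - 4*I)*(g + 8*I)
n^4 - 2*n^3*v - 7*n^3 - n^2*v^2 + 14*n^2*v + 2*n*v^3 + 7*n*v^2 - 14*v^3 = (n - 7)*(n - 2*v)*(n - v)*(n + v)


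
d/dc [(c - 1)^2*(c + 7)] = (c - 1)*(3*c + 13)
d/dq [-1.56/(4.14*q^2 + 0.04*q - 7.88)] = (12.9168*q + 0.0624)/(4.14*q^2 + 0.04*q - 7.88)^2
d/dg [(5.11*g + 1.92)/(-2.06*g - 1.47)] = (-7.32639*g - 5.228055)/(2.06*g + 1.47)^3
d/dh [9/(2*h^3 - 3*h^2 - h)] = 9*(-6*h^2 + 6*h + 1)/(h^2*(-2*h^2 + 3*h + 1)^2)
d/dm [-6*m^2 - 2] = -12*m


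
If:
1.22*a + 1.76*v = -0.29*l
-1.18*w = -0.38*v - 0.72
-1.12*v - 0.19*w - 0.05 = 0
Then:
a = 0.202658612261796 - 0.237704918032787*l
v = -0.14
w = 0.56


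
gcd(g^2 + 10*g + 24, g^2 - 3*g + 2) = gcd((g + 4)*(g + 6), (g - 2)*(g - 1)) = 1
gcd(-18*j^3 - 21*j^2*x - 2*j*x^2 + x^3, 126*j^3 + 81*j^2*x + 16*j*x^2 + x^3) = 3*j + x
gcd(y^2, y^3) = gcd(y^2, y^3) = y^2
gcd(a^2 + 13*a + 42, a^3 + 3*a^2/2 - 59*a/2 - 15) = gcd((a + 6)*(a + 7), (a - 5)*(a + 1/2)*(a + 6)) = a + 6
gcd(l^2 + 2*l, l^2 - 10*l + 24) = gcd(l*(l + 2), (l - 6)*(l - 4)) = 1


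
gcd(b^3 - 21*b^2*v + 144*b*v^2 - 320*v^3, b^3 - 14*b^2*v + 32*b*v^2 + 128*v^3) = b^2 - 16*b*v + 64*v^2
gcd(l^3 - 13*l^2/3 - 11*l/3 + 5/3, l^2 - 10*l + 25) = l - 5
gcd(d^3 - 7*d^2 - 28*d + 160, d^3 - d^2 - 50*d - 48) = d - 8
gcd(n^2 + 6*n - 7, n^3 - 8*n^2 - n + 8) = n - 1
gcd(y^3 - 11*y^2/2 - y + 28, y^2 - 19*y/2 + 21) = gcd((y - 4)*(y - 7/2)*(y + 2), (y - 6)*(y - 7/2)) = y - 7/2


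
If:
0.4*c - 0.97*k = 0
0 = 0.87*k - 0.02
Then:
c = 0.06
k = 0.02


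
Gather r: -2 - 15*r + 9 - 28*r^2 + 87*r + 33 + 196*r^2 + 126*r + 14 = 168*r^2 + 198*r + 54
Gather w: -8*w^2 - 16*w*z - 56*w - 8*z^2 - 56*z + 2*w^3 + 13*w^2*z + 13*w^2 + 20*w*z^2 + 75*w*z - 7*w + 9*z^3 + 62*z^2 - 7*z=2*w^3 + w^2*(13*z + 5) + w*(20*z^2 + 59*z - 63) + 9*z^3 + 54*z^2 - 63*z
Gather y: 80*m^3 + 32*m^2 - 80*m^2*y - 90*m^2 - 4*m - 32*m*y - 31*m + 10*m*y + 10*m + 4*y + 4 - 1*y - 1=80*m^3 - 58*m^2 - 25*m + y*(-80*m^2 - 22*m + 3) + 3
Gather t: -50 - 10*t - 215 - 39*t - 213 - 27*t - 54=-76*t - 532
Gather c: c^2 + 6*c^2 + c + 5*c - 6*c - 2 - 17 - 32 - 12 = 7*c^2 - 63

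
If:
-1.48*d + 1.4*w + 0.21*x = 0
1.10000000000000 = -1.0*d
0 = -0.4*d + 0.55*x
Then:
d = -1.10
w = -1.04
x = -0.80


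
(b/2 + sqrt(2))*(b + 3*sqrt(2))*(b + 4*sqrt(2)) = b^3/2 + 9*sqrt(2)*b^2/2 + 26*b + 24*sqrt(2)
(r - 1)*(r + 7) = r^2 + 6*r - 7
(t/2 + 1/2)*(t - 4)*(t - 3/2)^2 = t^4/2 - 3*t^3 + 29*t^2/8 + 21*t/8 - 9/2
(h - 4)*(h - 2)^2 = h^3 - 8*h^2 + 20*h - 16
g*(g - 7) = g^2 - 7*g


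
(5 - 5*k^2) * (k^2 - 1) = -5*k^4 + 10*k^2 - 5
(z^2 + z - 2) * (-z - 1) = -z^3 - 2*z^2 + z + 2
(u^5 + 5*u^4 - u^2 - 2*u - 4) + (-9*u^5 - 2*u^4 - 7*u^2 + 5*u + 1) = -8*u^5 + 3*u^4 - 8*u^2 + 3*u - 3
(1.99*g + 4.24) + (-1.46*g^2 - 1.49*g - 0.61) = -1.46*g^2 + 0.5*g + 3.63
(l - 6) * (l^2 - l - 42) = l^3 - 7*l^2 - 36*l + 252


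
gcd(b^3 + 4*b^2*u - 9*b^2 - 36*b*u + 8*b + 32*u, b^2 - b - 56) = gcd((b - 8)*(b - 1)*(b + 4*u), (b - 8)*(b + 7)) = b - 8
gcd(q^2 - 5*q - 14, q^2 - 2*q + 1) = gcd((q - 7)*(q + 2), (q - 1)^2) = 1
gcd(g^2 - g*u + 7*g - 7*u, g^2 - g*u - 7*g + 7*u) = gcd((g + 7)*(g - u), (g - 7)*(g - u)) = -g + u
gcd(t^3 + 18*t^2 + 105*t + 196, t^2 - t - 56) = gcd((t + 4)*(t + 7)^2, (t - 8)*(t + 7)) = t + 7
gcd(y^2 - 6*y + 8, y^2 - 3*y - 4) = y - 4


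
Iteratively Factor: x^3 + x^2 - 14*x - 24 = (x + 2)*(x^2 - x - 12) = (x - 4)*(x + 2)*(x + 3)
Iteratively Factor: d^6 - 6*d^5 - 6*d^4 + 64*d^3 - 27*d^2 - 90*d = (d)*(d^5 - 6*d^4 - 6*d^3 + 64*d^2 - 27*d - 90) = d*(d - 3)*(d^4 - 3*d^3 - 15*d^2 + 19*d + 30) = d*(d - 5)*(d - 3)*(d^3 + 2*d^2 - 5*d - 6) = d*(d - 5)*(d - 3)*(d + 3)*(d^2 - d - 2) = d*(d - 5)*(d - 3)*(d + 1)*(d + 3)*(d - 2)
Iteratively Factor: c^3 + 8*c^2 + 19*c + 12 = (c + 3)*(c^2 + 5*c + 4) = (c + 1)*(c + 3)*(c + 4)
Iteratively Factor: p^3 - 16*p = (p - 4)*(p^2 + 4*p) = p*(p - 4)*(p + 4)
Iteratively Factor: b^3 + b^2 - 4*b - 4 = (b + 2)*(b^2 - b - 2) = (b + 1)*(b + 2)*(b - 2)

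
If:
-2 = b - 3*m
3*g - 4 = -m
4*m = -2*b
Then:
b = -4/5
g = 6/5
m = 2/5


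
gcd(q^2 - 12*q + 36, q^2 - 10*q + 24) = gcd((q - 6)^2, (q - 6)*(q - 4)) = q - 6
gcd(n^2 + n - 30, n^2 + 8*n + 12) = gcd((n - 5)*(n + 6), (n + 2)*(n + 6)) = n + 6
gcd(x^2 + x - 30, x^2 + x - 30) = x^2 + x - 30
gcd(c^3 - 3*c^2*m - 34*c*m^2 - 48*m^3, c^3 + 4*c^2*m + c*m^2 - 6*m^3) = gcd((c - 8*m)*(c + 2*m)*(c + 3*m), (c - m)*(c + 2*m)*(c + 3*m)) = c^2 + 5*c*m + 6*m^2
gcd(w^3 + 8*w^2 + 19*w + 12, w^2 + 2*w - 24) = 1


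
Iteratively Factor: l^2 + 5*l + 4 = (l + 1)*(l + 4)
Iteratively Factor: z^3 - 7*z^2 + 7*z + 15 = (z - 3)*(z^2 - 4*z - 5) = (z - 5)*(z - 3)*(z + 1)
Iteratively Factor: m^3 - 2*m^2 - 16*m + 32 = (m + 4)*(m^2 - 6*m + 8) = (m - 2)*(m + 4)*(m - 4)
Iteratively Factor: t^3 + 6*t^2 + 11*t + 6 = (t + 3)*(t^2 + 3*t + 2) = (t + 1)*(t + 3)*(t + 2)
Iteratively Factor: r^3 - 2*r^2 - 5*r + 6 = (r + 2)*(r^2 - 4*r + 3) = (r - 1)*(r + 2)*(r - 3)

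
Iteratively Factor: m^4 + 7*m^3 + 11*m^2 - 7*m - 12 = (m + 1)*(m^3 + 6*m^2 + 5*m - 12) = (m - 1)*(m + 1)*(m^2 + 7*m + 12) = (m - 1)*(m + 1)*(m + 4)*(m + 3)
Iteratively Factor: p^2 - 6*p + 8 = (p - 4)*(p - 2)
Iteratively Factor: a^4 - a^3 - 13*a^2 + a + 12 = (a + 1)*(a^3 - 2*a^2 - 11*a + 12) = (a - 1)*(a + 1)*(a^2 - a - 12) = (a - 4)*(a - 1)*(a + 1)*(a + 3)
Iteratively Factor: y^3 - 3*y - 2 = (y + 1)*(y^2 - y - 2) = (y - 2)*(y + 1)*(y + 1)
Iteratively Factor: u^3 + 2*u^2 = (u)*(u^2 + 2*u) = u^2*(u + 2)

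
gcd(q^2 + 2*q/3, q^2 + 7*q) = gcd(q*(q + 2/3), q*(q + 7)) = q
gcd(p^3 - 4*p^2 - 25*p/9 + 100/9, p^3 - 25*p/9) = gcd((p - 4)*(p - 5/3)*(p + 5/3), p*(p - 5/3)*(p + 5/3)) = p^2 - 25/9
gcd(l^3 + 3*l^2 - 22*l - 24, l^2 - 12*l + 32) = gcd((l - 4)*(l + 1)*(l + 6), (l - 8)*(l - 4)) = l - 4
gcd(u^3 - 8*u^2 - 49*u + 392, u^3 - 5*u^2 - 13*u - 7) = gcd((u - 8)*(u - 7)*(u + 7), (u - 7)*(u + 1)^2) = u - 7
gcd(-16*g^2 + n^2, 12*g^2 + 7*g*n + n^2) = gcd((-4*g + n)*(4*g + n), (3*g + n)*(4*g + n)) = 4*g + n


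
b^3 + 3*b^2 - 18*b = b*(b - 3)*(b + 6)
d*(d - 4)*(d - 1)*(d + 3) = d^4 - 2*d^3 - 11*d^2 + 12*d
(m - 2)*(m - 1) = m^2 - 3*m + 2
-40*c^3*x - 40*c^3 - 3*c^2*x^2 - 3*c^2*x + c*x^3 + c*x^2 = (-8*c + x)*(5*c + x)*(c*x + c)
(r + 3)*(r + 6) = r^2 + 9*r + 18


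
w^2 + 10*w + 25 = (w + 5)^2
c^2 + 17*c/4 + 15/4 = (c + 5/4)*(c + 3)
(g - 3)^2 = g^2 - 6*g + 9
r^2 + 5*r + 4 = (r + 1)*(r + 4)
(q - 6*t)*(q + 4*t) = q^2 - 2*q*t - 24*t^2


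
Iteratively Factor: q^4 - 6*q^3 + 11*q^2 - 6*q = (q)*(q^3 - 6*q^2 + 11*q - 6) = q*(q - 3)*(q^2 - 3*q + 2) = q*(q - 3)*(q - 1)*(q - 2)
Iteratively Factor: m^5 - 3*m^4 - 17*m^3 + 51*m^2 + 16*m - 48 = (m - 4)*(m^4 + m^3 - 13*m^2 - m + 12) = (m - 4)*(m + 1)*(m^3 - 13*m + 12) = (m - 4)*(m - 3)*(m + 1)*(m^2 + 3*m - 4) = (m - 4)*(m - 3)*(m + 1)*(m + 4)*(m - 1)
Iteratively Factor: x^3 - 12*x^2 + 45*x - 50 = (x - 2)*(x^2 - 10*x + 25) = (x - 5)*(x - 2)*(x - 5)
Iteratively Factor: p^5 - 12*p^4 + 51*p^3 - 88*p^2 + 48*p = (p)*(p^4 - 12*p^3 + 51*p^2 - 88*p + 48) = p*(p - 1)*(p^3 - 11*p^2 + 40*p - 48) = p*(p - 4)*(p - 1)*(p^2 - 7*p + 12) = p*(p - 4)^2*(p - 1)*(p - 3)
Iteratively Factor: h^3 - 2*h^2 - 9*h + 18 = (h + 3)*(h^2 - 5*h + 6) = (h - 2)*(h + 3)*(h - 3)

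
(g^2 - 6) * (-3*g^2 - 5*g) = -3*g^4 - 5*g^3 + 18*g^2 + 30*g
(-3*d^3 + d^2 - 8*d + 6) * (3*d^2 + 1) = -9*d^5 + 3*d^4 - 27*d^3 + 19*d^2 - 8*d + 6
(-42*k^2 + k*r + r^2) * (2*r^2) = -84*k^2*r^2 + 2*k*r^3 + 2*r^4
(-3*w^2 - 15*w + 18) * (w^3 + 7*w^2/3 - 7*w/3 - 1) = -3*w^5 - 22*w^4 - 10*w^3 + 80*w^2 - 27*w - 18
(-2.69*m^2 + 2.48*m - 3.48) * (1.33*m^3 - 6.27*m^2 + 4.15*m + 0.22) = -3.5777*m^5 + 20.1647*m^4 - 31.3415*m^3 + 31.5198*m^2 - 13.8964*m - 0.7656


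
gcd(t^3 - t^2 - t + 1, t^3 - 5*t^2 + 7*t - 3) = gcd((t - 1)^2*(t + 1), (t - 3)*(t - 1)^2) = t^2 - 2*t + 1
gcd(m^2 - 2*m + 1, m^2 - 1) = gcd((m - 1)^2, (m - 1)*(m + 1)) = m - 1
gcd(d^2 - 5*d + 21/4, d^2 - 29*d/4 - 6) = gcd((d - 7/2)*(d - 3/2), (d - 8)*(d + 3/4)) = 1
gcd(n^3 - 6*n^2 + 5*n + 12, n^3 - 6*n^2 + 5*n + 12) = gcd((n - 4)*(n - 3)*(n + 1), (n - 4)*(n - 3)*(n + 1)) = n^3 - 6*n^2 + 5*n + 12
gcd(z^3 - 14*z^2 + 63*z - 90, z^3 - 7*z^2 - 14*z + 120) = z^2 - 11*z + 30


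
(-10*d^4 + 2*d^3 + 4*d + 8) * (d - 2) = -10*d^5 + 22*d^4 - 4*d^3 + 4*d^2 - 16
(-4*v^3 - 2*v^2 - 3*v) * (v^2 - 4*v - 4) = -4*v^5 + 14*v^4 + 21*v^3 + 20*v^2 + 12*v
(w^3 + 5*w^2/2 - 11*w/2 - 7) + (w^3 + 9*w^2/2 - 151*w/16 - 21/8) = 2*w^3 + 7*w^2 - 239*w/16 - 77/8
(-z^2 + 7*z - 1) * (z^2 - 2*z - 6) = -z^4 + 9*z^3 - 9*z^2 - 40*z + 6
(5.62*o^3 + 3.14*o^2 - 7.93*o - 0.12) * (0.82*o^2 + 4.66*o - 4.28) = 4.6084*o^5 + 28.764*o^4 - 15.9238*o^3 - 50.4914*o^2 + 33.3812*o + 0.5136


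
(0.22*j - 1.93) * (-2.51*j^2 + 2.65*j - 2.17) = -0.5522*j^3 + 5.4273*j^2 - 5.5919*j + 4.1881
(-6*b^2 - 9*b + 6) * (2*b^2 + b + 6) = -12*b^4 - 24*b^3 - 33*b^2 - 48*b + 36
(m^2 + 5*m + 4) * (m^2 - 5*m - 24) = m^4 - 45*m^2 - 140*m - 96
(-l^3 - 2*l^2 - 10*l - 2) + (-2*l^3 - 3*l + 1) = -3*l^3 - 2*l^2 - 13*l - 1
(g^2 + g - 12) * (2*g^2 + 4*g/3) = 2*g^4 + 10*g^3/3 - 68*g^2/3 - 16*g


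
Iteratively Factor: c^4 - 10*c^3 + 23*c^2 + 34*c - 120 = (c - 3)*(c^3 - 7*c^2 + 2*c + 40) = (c - 4)*(c - 3)*(c^2 - 3*c - 10) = (c - 5)*(c - 4)*(c - 3)*(c + 2)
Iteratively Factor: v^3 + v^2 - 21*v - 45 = (v + 3)*(v^2 - 2*v - 15) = (v + 3)^2*(v - 5)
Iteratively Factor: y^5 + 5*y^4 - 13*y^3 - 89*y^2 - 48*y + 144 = (y + 4)*(y^4 + y^3 - 17*y^2 - 21*y + 36) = (y + 3)*(y + 4)*(y^3 - 2*y^2 - 11*y + 12) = (y + 3)^2*(y + 4)*(y^2 - 5*y + 4) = (y - 4)*(y + 3)^2*(y + 4)*(y - 1)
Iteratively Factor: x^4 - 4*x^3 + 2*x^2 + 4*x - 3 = (x - 1)*(x^3 - 3*x^2 - x + 3) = (x - 1)^2*(x^2 - 2*x - 3) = (x - 3)*(x - 1)^2*(x + 1)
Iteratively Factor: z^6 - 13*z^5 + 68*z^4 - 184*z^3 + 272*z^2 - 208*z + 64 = (z - 2)*(z^5 - 11*z^4 + 46*z^3 - 92*z^2 + 88*z - 32) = (z - 2)*(z - 1)*(z^4 - 10*z^3 + 36*z^2 - 56*z + 32) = (z - 2)^2*(z - 1)*(z^3 - 8*z^2 + 20*z - 16) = (z - 2)^3*(z - 1)*(z^2 - 6*z + 8) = (z - 4)*(z - 2)^3*(z - 1)*(z - 2)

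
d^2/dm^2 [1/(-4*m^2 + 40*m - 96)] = (m^2 - 10*m - 4*(m - 5)^2 + 24)/(2*(m^2 - 10*m + 24)^3)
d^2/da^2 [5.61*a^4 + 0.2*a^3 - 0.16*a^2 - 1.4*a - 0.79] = 67.32*a^2 + 1.2*a - 0.32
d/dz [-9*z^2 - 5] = -18*z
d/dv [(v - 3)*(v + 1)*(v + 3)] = 3*v^2 + 2*v - 9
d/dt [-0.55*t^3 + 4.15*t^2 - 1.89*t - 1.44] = -1.65*t^2 + 8.3*t - 1.89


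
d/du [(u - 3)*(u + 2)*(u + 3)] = 3*u^2 + 4*u - 9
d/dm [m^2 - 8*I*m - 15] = 2*m - 8*I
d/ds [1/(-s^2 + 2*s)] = 2*(s - 1)/(s^2*(s - 2)^2)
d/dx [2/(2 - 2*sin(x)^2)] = 2*sin(x)/cos(x)^3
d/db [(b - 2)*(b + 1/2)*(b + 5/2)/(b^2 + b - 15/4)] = (4*b^2 - 12*b + 13)/(4*b^2 - 12*b + 9)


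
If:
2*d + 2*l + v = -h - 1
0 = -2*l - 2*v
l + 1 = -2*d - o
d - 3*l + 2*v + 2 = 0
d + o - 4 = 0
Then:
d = -9/2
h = 17/2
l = -1/2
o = 17/2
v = 1/2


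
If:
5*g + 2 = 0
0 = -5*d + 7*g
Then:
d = -14/25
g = -2/5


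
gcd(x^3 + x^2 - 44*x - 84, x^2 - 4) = x + 2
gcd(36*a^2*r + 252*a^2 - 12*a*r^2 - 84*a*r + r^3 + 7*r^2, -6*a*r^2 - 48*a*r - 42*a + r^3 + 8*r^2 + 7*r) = -6*a*r - 42*a + r^2 + 7*r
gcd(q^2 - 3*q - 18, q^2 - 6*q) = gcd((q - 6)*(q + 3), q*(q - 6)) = q - 6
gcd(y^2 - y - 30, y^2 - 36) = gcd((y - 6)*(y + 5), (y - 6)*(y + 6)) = y - 6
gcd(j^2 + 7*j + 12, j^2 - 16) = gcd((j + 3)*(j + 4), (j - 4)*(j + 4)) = j + 4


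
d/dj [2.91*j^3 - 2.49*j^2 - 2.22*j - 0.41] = 8.73*j^2 - 4.98*j - 2.22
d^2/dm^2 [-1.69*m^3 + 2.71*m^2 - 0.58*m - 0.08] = 5.42 - 10.14*m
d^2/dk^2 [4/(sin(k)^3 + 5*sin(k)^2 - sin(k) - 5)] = (-36*(1 - cos(k)^2)^2 + 220*sin(k)*cos(k)^2 - 240*sin(k) + 380*cos(k)^2 - 588)/((sin(k) + 5)^3*cos(k)^4)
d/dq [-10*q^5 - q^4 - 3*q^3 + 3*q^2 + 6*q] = -50*q^4 - 4*q^3 - 9*q^2 + 6*q + 6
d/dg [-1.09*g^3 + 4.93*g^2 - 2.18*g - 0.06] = -3.27*g^2 + 9.86*g - 2.18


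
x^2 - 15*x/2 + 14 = (x - 4)*(x - 7/2)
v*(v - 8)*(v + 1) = v^3 - 7*v^2 - 8*v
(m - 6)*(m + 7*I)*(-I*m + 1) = -I*m^3 + 8*m^2 + 6*I*m^2 - 48*m + 7*I*m - 42*I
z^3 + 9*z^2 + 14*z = z*(z + 2)*(z + 7)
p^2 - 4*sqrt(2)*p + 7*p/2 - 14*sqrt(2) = (p + 7/2)*(p - 4*sqrt(2))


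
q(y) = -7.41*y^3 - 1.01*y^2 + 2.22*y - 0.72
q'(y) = -22.23*y^2 - 2.02*y + 2.22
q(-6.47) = 1949.56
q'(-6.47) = -915.28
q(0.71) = -2.31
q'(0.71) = -10.42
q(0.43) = -0.54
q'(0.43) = -2.76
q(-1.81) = 35.89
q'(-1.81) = -66.95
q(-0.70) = -0.23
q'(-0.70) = -7.26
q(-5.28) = 1050.14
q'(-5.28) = -606.85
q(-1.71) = 29.58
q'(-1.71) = -59.33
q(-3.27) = 240.32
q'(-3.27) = -228.88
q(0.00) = -0.72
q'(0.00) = 2.22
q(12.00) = -12924.00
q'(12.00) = -3223.14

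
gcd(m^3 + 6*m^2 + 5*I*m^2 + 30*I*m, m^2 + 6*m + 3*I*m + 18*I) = m + 6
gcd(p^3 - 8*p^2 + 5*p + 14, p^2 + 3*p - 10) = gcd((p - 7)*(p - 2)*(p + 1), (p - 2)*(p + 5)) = p - 2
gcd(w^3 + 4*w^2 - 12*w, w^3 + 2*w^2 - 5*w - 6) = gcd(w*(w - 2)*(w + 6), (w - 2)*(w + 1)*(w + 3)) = w - 2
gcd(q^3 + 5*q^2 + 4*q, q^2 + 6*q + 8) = q + 4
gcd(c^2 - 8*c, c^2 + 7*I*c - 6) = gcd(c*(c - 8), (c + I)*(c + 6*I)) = 1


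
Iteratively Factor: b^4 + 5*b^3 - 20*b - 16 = (b + 1)*(b^3 + 4*b^2 - 4*b - 16) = (b - 2)*(b + 1)*(b^2 + 6*b + 8) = (b - 2)*(b + 1)*(b + 4)*(b + 2)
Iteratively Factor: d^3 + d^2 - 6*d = (d + 3)*(d^2 - 2*d) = (d - 2)*(d + 3)*(d)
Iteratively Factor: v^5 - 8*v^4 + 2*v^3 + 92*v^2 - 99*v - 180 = (v - 3)*(v^4 - 5*v^3 - 13*v^2 + 53*v + 60) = (v - 3)*(v + 3)*(v^3 - 8*v^2 + 11*v + 20) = (v - 3)*(v + 1)*(v + 3)*(v^2 - 9*v + 20) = (v - 4)*(v - 3)*(v + 1)*(v + 3)*(v - 5)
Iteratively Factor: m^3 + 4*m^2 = (m)*(m^2 + 4*m) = m^2*(m + 4)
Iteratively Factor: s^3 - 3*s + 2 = (s - 1)*(s^2 + s - 2) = (s - 1)*(s + 2)*(s - 1)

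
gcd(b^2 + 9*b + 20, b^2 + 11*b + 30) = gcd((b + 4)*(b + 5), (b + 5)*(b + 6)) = b + 5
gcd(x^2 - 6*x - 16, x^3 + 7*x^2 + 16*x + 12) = x + 2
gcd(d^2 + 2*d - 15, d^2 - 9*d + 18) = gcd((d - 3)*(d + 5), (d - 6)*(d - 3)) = d - 3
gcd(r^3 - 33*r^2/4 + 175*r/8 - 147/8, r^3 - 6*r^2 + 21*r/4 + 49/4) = r - 7/2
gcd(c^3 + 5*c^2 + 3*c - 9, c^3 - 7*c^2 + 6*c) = c - 1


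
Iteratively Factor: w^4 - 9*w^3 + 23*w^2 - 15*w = (w)*(w^3 - 9*w^2 + 23*w - 15) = w*(w - 5)*(w^2 - 4*w + 3) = w*(w - 5)*(w - 1)*(w - 3)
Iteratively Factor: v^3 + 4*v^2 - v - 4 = (v - 1)*(v^2 + 5*v + 4) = (v - 1)*(v + 4)*(v + 1)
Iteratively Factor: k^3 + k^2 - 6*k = (k - 2)*(k^2 + 3*k) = (k - 2)*(k + 3)*(k)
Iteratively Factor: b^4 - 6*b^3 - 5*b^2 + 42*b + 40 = (b + 1)*(b^3 - 7*b^2 + 2*b + 40) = (b - 5)*(b + 1)*(b^2 - 2*b - 8) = (b - 5)*(b + 1)*(b + 2)*(b - 4)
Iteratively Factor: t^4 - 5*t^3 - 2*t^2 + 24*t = (t)*(t^3 - 5*t^2 - 2*t + 24) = t*(t - 4)*(t^2 - t - 6) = t*(t - 4)*(t - 3)*(t + 2)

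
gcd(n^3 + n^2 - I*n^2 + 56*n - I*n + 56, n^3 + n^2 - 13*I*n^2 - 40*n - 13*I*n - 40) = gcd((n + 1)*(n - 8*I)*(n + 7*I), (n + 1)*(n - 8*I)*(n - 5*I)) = n^2 + n*(1 - 8*I) - 8*I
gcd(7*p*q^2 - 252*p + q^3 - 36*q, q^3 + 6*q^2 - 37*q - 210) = q - 6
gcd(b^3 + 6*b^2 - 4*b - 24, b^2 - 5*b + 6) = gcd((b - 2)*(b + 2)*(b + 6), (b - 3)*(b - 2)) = b - 2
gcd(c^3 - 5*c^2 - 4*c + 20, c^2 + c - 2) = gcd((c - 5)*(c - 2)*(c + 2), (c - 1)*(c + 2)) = c + 2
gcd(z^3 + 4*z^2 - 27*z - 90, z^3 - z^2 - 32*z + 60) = z^2 + z - 30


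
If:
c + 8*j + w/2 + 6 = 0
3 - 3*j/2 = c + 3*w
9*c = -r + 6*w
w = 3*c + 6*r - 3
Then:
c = 4341/5653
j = -5208/5653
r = 1791/5653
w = 6810/5653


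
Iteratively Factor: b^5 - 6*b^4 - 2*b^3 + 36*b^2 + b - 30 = (b + 2)*(b^4 - 8*b^3 + 14*b^2 + 8*b - 15) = (b - 5)*(b + 2)*(b^3 - 3*b^2 - b + 3) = (b - 5)*(b + 1)*(b + 2)*(b^2 - 4*b + 3) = (b - 5)*(b - 1)*(b + 1)*(b + 2)*(b - 3)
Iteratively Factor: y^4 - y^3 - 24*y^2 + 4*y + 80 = (y + 4)*(y^3 - 5*y^2 - 4*y + 20) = (y + 2)*(y + 4)*(y^2 - 7*y + 10) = (y - 5)*(y + 2)*(y + 4)*(y - 2)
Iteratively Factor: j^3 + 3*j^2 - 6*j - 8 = (j + 1)*(j^2 + 2*j - 8) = (j + 1)*(j + 4)*(j - 2)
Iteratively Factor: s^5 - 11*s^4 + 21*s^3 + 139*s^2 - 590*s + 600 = (s - 2)*(s^4 - 9*s^3 + 3*s^2 + 145*s - 300) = (s - 5)*(s - 2)*(s^3 - 4*s^2 - 17*s + 60) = (s - 5)^2*(s - 2)*(s^2 + s - 12) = (s - 5)^2*(s - 2)*(s + 4)*(s - 3)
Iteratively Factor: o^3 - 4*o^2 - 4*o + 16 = (o - 2)*(o^2 - 2*o - 8) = (o - 2)*(o + 2)*(o - 4)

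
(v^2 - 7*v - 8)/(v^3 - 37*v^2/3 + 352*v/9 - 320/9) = 9*(v + 1)/(9*v^2 - 39*v + 40)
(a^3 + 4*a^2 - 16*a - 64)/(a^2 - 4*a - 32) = (a^2 - 16)/(a - 8)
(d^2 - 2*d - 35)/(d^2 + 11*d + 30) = (d - 7)/(d + 6)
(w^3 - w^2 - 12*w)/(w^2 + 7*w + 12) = w*(w - 4)/(w + 4)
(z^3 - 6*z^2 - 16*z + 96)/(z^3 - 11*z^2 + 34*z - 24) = (z + 4)/(z - 1)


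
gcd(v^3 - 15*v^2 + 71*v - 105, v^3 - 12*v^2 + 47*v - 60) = v^2 - 8*v + 15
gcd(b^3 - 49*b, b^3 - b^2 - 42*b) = b^2 - 7*b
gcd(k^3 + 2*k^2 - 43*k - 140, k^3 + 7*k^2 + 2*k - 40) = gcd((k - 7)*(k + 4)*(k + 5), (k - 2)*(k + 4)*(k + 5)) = k^2 + 9*k + 20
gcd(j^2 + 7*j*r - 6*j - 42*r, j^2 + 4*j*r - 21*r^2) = j + 7*r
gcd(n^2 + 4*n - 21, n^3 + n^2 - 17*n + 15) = n - 3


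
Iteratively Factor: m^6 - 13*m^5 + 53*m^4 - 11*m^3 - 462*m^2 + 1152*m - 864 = (m + 3)*(m^5 - 16*m^4 + 101*m^3 - 314*m^2 + 480*m - 288) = (m - 4)*(m + 3)*(m^4 - 12*m^3 + 53*m^2 - 102*m + 72) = (m - 4)*(m - 3)*(m + 3)*(m^3 - 9*m^2 + 26*m - 24) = (m - 4)*(m - 3)^2*(m + 3)*(m^2 - 6*m + 8) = (m - 4)*(m - 3)^2*(m - 2)*(m + 3)*(m - 4)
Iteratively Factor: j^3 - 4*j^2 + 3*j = (j - 1)*(j^2 - 3*j) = j*(j - 1)*(j - 3)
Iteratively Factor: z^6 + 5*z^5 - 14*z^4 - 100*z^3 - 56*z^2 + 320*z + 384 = (z + 3)*(z^5 + 2*z^4 - 20*z^3 - 40*z^2 + 64*z + 128) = (z - 2)*(z + 3)*(z^4 + 4*z^3 - 12*z^2 - 64*z - 64) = (z - 2)*(z + 2)*(z + 3)*(z^3 + 2*z^2 - 16*z - 32) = (z - 2)*(z + 2)*(z + 3)*(z + 4)*(z^2 - 2*z - 8) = (z - 4)*(z - 2)*(z + 2)*(z + 3)*(z + 4)*(z + 2)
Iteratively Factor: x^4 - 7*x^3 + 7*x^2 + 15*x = (x)*(x^3 - 7*x^2 + 7*x + 15) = x*(x - 5)*(x^2 - 2*x - 3) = x*(x - 5)*(x - 3)*(x + 1)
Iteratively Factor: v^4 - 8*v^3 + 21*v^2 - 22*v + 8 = (v - 4)*(v^3 - 4*v^2 + 5*v - 2) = (v - 4)*(v - 1)*(v^2 - 3*v + 2) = (v - 4)*(v - 2)*(v - 1)*(v - 1)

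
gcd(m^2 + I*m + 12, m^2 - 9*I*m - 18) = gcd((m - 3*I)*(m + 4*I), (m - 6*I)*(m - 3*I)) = m - 3*I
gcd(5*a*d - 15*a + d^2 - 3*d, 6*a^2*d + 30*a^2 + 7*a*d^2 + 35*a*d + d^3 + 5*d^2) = 1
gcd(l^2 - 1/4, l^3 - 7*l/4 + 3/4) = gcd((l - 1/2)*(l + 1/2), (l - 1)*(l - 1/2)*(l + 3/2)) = l - 1/2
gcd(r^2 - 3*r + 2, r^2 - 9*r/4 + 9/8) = 1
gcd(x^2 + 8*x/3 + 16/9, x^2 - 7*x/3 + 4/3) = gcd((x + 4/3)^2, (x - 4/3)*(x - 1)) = 1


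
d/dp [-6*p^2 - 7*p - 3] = -12*p - 7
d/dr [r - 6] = 1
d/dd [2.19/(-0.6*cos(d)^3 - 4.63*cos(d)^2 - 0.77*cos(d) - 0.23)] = (3.942*sin(d)^2 - 20.2794*cos(d) - 5.6283)*sin(d)/(0.6*cos(d)^3 + 4.63*cos(d)^2 + 0.77*cos(d) + 0.23)^2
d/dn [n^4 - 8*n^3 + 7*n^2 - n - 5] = 4*n^3 - 24*n^2 + 14*n - 1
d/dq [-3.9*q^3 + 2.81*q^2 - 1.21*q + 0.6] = -11.7*q^2 + 5.62*q - 1.21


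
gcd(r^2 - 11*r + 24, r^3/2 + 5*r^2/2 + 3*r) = 1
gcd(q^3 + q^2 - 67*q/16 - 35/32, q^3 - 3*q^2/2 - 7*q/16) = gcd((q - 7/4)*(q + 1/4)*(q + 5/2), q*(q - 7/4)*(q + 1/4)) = q^2 - 3*q/2 - 7/16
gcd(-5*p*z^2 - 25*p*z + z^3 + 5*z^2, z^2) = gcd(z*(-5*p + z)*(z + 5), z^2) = z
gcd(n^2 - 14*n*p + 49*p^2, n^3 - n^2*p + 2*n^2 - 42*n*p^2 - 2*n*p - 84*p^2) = -n + 7*p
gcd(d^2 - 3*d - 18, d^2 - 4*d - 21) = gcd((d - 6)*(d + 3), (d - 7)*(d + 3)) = d + 3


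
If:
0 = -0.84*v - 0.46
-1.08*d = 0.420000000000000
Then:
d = -0.39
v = -0.55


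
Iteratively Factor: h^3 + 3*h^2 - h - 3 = (h - 1)*(h^2 + 4*h + 3) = (h - 1)*(h + 3)*(h + 1)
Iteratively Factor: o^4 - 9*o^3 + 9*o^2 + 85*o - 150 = (o - 5)*(o^3 - 4*o^2 - 11*o + 30) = (o - 5)*(o - 2)*(o^2 - 2*o - 15) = (o - 5)*(o - 2)*(o + 3)*(o - 5)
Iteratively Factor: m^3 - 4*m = (m + 2)*(m^2 - 2*m) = m*(m + 2)*(m - 2)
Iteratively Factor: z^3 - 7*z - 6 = (z + 2)*(z^2 - 2*z - 3) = (z - 3)*(z + 2)*(z + 1)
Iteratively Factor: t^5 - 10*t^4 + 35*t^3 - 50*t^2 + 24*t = (t - 3)*(t^4 - 7*t^3 + 14*t^2 - 8*t) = (t - 3)*(t - 2)*(t^3 - 5*t^2 + 4*t) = (t - 4)*(t - 3)*(t - 2)*(t^2 - t) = (t - 4)*(t - 3)*(t - 2)*(t - 1)*(t)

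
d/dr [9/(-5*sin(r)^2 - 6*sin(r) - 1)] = 18*(5*sin(r) + 3)*cos(r)/(5*sin(r)^2 + 6*sin(r) + 1)^2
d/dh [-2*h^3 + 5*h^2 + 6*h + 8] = -6*h^2 + 10*h + 6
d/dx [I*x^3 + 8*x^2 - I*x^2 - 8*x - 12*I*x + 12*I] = 3*I*x^2 + 2*x*(8 - I) - 8 - 12*I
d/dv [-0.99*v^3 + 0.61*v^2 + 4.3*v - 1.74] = -2.97*v^2 + 1.22*v + 4.3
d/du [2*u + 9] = 2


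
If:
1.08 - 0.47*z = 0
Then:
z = 2.30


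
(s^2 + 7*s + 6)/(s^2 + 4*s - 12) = (s + 1)/(s - 2)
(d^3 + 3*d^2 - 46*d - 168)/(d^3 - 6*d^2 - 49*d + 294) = (d^2 + 10*d + 24)/(d^2 + d - 42)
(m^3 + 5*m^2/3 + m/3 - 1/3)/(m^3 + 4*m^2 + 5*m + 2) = (m - 1/3)/(m + 2)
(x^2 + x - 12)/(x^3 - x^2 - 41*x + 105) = (x + 4)/(x^2 + 2*x - 35)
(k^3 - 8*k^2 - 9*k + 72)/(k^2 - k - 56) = (k^2 - 9)/(k + 7)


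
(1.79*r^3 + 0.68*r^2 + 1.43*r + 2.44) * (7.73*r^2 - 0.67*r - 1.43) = 13.8367*r^5 + 4.0571*r^4 + 8.0386*r^3 + 16.9307*r^2 - 3.6797*r - 3.4892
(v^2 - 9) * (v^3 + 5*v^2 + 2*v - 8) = v^5 + 5*v^4 - 7*v^3 - 53*v^2 - 18*v + 72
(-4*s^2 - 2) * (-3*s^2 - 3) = 12*s^4 + 18*s^2 + 6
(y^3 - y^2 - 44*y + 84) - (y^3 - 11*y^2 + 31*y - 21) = 10*y^2 - 75*y + 105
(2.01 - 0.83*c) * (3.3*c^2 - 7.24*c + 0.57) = -2.739*c^3 + 12.6422*c^2 - 15.0255*c + 1.1457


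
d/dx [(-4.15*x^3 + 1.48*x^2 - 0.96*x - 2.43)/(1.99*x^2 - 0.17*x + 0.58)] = (-8.2585*x^4 + 1.411*x^3 - 5.5622*x^2 + 11.3882*x - 0.9699)/(3.9601*x^4 - 0.6766*x^3 + 2.3373*x^2 - 0.1972*x + 0.3364)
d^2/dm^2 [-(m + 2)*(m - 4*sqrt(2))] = -2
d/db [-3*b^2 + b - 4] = 1 - 6*b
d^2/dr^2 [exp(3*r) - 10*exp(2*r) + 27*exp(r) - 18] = (9*exp(2*r) - 40*exp(r) + 27)*exp(r)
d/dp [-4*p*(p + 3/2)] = -8*p - 6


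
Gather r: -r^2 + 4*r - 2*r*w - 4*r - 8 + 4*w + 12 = -r^2 - 2*r*w + 4*w + 4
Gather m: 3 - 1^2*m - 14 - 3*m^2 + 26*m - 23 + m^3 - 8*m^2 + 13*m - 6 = m^3 - 11*m^2 + 38*m - 40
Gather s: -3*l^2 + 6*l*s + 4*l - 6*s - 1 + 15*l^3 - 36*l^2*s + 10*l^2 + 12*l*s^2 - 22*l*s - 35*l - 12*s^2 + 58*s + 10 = 15*l^3 + 7*l^2 - 31*l + s^2*(12*l - 12) + s*(-36*l^2 - 16*l + 52) + 9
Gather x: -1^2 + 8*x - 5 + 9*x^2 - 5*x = 9*x^2 + 3*x - 6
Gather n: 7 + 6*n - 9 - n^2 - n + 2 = -n^2 + 5*n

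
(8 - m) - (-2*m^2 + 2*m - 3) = 2*m^2 - 3*m + 11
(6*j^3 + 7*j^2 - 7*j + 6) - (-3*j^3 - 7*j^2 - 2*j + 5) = 9*j^3 + 14*j^2 - 5*j + 1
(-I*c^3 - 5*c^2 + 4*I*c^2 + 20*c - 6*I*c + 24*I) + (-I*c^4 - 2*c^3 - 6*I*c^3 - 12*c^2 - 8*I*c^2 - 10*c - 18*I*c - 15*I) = -I*c^4 - 2*c^3 - 7*I*c^3 - 17*c^2 - 4*I*c^2 + 10*c - 24*I*c + 9*I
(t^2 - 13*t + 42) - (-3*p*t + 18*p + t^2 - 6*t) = 3*p*t - 18*p - 7*t + 42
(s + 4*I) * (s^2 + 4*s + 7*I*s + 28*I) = s^3 + 4*s^2 + 11*I*s^2 - 28*s + 44*I*s - 112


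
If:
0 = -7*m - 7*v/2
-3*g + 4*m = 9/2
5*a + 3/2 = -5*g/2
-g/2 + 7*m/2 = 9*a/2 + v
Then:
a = 321/940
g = -603/470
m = 153/940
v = -153/470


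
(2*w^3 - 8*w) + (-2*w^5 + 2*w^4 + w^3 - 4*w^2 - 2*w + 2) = -2*w^5 + 2*w^4 + 3*w^3 - 4*w^2 - 10*w + 2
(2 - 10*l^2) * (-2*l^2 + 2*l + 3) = 20*l^4 - 20*l^3 - 34*l^2 + 4*l + 6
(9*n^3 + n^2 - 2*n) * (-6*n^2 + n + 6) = -54*n^5 + 3*n^4 + 67*n^3 + 4*n^2 - 12*n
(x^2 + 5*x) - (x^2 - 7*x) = 12*x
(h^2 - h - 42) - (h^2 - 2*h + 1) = h - 43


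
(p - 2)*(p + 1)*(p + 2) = p^3 + p^2 - 4*p - 4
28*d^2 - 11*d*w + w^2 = (-7*d + w)*(-4*d + w)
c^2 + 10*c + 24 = (c + 4)*(c + 6)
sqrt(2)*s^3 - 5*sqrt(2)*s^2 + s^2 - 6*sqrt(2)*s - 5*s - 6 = (s - 6)*(s + 1)*(sqrt(2)*s + 1)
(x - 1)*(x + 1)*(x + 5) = x^3 + 5*x^2 - x - 5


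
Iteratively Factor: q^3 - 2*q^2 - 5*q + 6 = (q + 2)*(q^2 - 4*q + 3) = (q - 3)*(q + 2)*(q - 1)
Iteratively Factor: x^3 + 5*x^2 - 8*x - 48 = (x + 4)*(x^2 + x - 12) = (x + 4)^2*(x - 3)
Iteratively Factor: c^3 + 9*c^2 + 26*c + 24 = (c + 4)*(c^2 + 5*c + 6) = (c + 3)*(c + 4)*(c + 2)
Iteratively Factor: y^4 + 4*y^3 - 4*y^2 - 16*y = (y)*(y^3 + 4*y^2 - 4*y - 16) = y*(y + 4)*(y^2 - 4) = y*(y - 2)*(y + 4)*(y + 2)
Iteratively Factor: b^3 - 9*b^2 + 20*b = (b - 4)*(b^2 - 5*b) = (b - 5)*(b - 4)*(b)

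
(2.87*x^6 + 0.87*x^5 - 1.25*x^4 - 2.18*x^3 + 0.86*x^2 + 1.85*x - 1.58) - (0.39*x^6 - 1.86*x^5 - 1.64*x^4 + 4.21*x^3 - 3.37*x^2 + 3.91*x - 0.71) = 2.48*x^6 + 2.73*x^5 + 0.39*x^4 - 6.39*x^3 + 4.23*x^2 - 2.06*x - 0.87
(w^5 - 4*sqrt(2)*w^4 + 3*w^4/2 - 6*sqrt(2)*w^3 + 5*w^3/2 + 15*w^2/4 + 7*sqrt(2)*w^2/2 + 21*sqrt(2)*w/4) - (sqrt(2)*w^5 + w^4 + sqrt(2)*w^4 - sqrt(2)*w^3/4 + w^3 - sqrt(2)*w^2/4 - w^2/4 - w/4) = -sqrt(2)*w^5 + w^5 - 5*sqrt(2)*w^4 + w^4/2 - 23*sqrt(2)*w^3/4 + 3*w^3/2 + 4*w^2 + 15*sqrt(2)*w^2/4 + w/4 + 21*sqrt(2)*w/4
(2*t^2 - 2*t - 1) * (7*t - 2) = 14*t^3 - 18*t^2 - 3*t + 2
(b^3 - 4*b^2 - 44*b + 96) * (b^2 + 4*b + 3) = b^5 - 57*b^3 - 92*b^2 + 252*b + 288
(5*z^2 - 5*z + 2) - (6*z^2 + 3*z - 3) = -z^2 - 8*z + 5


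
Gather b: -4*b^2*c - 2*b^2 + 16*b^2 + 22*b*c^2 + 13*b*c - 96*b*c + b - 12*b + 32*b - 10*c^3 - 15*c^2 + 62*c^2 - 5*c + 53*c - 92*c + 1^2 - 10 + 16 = b^2*(14 - 4*c) + b*(22*c^2 - 83*c + 21) - 10*c^3 + 47*c^2 - 44*c + 7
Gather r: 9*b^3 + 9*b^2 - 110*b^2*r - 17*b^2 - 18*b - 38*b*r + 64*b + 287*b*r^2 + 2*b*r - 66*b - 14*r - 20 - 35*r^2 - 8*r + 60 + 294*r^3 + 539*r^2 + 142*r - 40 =9*b^3 - 8*b^2 - 20*b + 294*r^3 + r^2*(287*b + 504) + r*(-110*b^2 - 36*b + 120)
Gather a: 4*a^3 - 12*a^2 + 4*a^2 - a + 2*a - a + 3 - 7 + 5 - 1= 4*a^3 - 8*a^2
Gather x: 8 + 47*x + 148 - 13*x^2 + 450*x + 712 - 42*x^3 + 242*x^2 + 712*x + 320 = -42*x^3 + 229*x^2 + 1209*x + 1188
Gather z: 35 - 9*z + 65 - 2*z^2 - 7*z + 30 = -2*z^2 - 16*z + 130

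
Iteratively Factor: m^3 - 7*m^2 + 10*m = (m - 5)*(m^2 - 2*m) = m*(m - 5)*(m - 2)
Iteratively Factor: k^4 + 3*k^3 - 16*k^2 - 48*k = (k + 3)*(k^3 - 16*k) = (k - 4)*(k + 3)*(k^2 + 4*k) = (k - 4)*(k + 3)*(k + 4)*(k)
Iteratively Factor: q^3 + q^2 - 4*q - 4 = (q + 1)*(q^2 - 4) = (q - 2)*(q + 1)*(q + 2)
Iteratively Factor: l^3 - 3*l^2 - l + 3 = (l + 1)*(l^2 - 4*l + 3) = (l - 1)*(l + 1)*(l - 3)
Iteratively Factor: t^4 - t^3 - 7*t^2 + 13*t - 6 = (t - 1)*(t^3 - 7*t + 6) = (t - 2)*(t - 1)*(t^2 + 2*t - 3) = (t - 2)*(t - 1)^2*(t + 3)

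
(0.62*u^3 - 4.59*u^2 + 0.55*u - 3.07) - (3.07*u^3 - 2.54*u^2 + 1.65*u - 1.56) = -2.45*u^3 - 2.05*u^2 - 1.1*u - 1.51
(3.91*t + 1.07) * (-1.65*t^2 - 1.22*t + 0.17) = -6.4515*t^3 - 6.5357*t^2 - 0.6407*t + 0.1819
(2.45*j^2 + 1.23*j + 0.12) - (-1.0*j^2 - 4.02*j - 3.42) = 3.45*j^2 + 5.25*j + 3.54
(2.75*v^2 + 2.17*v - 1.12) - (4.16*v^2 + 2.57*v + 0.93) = -1.41*v^2 - 0.4*v - 2.05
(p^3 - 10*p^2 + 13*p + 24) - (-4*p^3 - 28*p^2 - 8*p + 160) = 5*p^3 + 18*p^2 + 21*p - 136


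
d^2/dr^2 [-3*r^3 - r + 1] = -18*r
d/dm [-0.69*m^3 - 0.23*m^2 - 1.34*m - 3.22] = -2.07*m^2 - 0.46*m - 1.34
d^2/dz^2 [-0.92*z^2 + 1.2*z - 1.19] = -1.84000000000000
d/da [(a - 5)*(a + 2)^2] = (a + 2)*(3*a - 8)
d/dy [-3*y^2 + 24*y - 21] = 24 - 6*y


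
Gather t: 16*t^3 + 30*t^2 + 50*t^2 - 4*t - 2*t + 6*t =16*t^3 + 80*t^2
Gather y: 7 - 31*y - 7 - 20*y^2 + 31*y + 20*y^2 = 0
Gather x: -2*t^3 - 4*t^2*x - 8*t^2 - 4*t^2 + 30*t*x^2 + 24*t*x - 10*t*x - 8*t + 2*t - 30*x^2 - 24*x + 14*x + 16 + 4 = -2*t^3 - 12*t^2 - 6*t + x^2*(30*t - 30) + x*(-4*t^2 + 14*t - 10) + 20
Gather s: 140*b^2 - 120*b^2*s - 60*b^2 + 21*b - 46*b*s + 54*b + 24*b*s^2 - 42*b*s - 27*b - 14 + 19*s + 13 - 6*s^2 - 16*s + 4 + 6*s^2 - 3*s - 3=80*b^2 + 24*b*s^2 + 48*b + s*(-120*b^2 - 88*b)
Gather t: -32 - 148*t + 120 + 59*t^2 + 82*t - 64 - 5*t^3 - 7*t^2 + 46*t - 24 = -5*t^3 + 52*t^2 - 20*t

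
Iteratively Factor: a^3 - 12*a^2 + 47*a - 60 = (a - 3)*(a^2 - 9*a + 20) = (a - 4)*(a - 3)*(a - 5)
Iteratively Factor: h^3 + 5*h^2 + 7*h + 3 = (h + 3)*(h^2 + 2*h + 1) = (h + 1)*(h + 3)*(h + 1)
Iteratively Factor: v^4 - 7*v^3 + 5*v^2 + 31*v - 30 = (v + 2)*(v^3 - 9*v^2 + 23*v - 15) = (v - 1)*(v + 2)*(v^2 - 8*v + 15) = (v - 3)*(v - 1)*(v + 2)*(v - 5)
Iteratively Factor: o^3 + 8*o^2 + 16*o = (o + 4)*(o^2 + 4*o) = (o + 4)^2*(o)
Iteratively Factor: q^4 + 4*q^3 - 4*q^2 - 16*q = (q + 4)*(q^3 - 4*q) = (q - 2)*(q + 4)*(q^2 + 2*q) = q*(q - 2)*(q + 4)*(q + 2)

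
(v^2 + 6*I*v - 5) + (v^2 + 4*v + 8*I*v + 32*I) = 2*v^2 + 4*v + 14*I*v - 5 + 32*I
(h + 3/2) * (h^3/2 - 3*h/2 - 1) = h^4/2 + 3*h^3/4 - 3*h^2/2 - 13*h/4 - 3/2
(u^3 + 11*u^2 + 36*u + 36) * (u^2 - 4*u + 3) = u^5 + 7*u^4 - 5*u^3 - 75*u^2 - 36*u + 108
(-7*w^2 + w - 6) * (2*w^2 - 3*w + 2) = -14*w^4 + 23*w^3 - 29*w^2 + 20*w - 12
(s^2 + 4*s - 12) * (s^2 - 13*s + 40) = s^4 - 9*s^3 - 24*s^2 + 316*s - 480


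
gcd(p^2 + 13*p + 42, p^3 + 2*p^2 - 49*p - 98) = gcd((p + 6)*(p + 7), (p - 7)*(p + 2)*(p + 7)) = p + 7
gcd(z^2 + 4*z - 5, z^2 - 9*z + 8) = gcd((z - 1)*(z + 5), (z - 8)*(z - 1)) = z - 1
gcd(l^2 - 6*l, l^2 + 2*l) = l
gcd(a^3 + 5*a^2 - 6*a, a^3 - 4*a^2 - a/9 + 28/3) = 1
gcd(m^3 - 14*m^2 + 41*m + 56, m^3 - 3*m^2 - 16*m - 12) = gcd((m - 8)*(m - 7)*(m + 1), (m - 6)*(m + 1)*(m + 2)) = m + 1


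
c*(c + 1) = c^2 + c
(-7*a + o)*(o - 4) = -7*a*o + 28*a + o^2 - 4*o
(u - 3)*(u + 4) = u^2 + u - 12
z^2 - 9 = (z - 3)*(z + 3)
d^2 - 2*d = d*(d - 2)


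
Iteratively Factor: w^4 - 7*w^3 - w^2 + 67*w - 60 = (w - 1)*(w^3 - 6*w^2 - 7*w + 60) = (w - 4)*(w - 1)*(w^2 - 2*w - 15) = (w - 4)*(w - 1)*(w + 3)*(w - 5)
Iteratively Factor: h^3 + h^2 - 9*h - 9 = (h - 3)*(h^2 + 4*h + 3) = (h - 3)*(h + 1)*(h + 3)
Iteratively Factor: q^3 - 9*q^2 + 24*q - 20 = (q - 2)*(q^2 - 7*q + 10) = (q - 2)^2*(q - 5)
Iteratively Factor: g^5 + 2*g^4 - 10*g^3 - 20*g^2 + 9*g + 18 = (g + 2)*(g^4 - 10*g^2 + 9) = (g - 1)*(g + 2)*(g^3 + g^2 - 9*g - 9) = (g - 1)*(g + 1)*(g + 2)*(g^2 - 9) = (g - 1)*(g + 1)*(g + 2)*(g + 3)*(g - 3)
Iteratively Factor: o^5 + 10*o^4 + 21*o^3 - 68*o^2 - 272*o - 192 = (o + 4)*(o^4 + 6*o^3 - 3*o^2 - 56*o - 48) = (o + 1)*(o + 4)*(o^3 + 5*o^2 - 8*o - 48) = (o - 3)*(o + 1)*(o + 4)*(o^2 + 8*o + 16) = (o - 3)*(o + 1)*(o + 4)^2*(o + 4)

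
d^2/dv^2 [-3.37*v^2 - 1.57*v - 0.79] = -6.74000000000000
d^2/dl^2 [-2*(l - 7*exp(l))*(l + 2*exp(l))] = 10*l*exp(l) + 112*exp(2*l) + 20*exp(l) - 4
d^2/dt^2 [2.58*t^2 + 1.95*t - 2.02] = 5.16000000000000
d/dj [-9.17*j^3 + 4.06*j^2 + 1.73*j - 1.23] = -27.51*j^2 + 8.12*j + 1.73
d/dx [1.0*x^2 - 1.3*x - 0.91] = 2.0*x - 1.3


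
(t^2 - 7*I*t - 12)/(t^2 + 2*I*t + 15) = (t - 4*I)/(t + 5*I)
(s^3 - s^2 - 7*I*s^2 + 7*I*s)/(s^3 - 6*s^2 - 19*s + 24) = s*(s - 7*I)/(s^2 - 5*s - 24)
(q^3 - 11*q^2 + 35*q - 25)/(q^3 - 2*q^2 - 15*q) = (q^2 - 6*q + 5)/(q*(q + 3))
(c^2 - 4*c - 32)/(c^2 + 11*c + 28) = (c - 8)/(c + 7)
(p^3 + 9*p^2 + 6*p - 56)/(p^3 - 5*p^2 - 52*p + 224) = (p^2 + 2*p - 8)/(p^2 - 12*p + 32)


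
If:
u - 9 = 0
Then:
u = 9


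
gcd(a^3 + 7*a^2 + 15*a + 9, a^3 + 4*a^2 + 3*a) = a^2 + 4*a + 3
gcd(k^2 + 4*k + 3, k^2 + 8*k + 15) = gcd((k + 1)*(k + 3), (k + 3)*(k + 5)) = k + 3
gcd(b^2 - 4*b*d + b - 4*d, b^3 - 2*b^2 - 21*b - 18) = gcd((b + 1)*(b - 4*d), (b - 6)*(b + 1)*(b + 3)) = b + 1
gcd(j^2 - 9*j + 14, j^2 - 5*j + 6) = j - 2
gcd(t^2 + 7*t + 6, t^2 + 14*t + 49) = 1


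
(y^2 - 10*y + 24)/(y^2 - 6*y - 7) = (-y^2 + 10*y - 24)/(-y^2 + 6*y + 7)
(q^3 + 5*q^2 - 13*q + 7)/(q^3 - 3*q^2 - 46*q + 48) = (q^2 + 6*q - 7)/(q^2 - 2*q - 48)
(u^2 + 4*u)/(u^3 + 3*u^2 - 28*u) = (u + 4)/(u^2 + 3*u - 28)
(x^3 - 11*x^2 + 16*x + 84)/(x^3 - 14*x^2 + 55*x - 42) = (x + 2)/(x - 1)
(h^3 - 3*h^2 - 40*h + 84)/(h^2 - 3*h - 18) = (-h^3 + 3*h^2 + 40*h - 84)/(-h^2 + 3*h + 18)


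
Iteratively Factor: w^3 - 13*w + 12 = (w + 4)*(w^2 - 4*w + 3) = (w - 3)*(w + 4)*(w - 1)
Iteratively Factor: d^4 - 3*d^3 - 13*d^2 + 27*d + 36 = (d - 3)*(d^3 - 13*d - 12) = (d - 3)*(d + 1)*(d^2 - d - 12) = (d - 3)*(d + 1)*(d + 3)*(d - 4)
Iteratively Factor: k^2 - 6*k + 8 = (k - 4)*(k - 2)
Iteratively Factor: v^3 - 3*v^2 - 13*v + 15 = (v + 3)*(v^2 - 6*v + 5) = (v - 1)*(v + 3)*(v - 5)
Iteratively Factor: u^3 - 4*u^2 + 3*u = (u - 3)*(u^2 - u) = (u - 3)*(u - 1)*(u)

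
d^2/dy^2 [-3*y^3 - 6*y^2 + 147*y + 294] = -18*y - 12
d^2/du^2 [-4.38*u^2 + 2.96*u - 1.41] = -8.76000000000000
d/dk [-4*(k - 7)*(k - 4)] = 44 - 8*k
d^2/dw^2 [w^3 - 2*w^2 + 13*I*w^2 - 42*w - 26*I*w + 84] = 6*w - 4 + 26*I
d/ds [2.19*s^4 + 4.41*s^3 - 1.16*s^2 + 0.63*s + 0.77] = 8.76*s^3 + 13.23*s^2 - 2.32*s + 0.63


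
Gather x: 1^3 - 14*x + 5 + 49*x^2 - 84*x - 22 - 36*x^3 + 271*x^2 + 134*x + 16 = -36*x^3 + 320*x^2 + 36*x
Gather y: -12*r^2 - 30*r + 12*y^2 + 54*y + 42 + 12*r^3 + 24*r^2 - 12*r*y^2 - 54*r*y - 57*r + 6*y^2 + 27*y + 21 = 12*r^3 + 12*r^2 - 87*r + y^2*(18 - 12*r) + y*(81 - 54*r) + 63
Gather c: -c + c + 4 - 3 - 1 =0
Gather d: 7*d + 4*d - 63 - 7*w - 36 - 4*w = 11*d - 11*w - 99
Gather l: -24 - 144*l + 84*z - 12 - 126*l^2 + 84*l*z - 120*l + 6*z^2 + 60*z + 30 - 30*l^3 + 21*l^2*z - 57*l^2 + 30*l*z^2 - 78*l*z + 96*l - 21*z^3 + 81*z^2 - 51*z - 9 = -30*l^3 + l^2*(21*z - 183) + l*(30*z^2 + 6*z - 168) - 21*z^3 + 87*z^2 + 93*z - 15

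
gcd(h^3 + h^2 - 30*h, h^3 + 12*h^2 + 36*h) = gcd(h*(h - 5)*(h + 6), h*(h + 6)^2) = h^2 + 6*h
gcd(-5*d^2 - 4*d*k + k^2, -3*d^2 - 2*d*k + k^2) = d + k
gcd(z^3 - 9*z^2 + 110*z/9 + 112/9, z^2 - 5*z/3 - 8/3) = z - 8/3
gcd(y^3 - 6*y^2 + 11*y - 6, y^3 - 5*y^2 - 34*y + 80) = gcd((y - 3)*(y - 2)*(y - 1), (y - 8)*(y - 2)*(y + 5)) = y - 2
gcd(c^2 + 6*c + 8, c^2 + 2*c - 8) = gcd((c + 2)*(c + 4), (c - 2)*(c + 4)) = c + 4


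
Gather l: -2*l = -2*l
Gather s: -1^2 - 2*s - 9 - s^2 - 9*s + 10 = -s^2 - 11*s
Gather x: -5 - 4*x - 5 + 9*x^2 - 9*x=9*x^2 - 13*x - 10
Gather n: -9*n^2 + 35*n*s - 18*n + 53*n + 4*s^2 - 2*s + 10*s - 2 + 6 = -9*n^2 + n*(35*s + 35) + 4*s^2 + 8*s + 4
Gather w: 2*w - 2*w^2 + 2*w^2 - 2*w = 0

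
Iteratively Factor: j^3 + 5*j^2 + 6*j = (j)*(j^2 + 5*j + 6) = j*(j + 3)*(j + 2)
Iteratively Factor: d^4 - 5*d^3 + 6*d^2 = (d)*(d^3 - 5*d^2 + 6*d) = d*(d - 3)*(d^2 - 2*d) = d^2*(d - 3)*(d - 2)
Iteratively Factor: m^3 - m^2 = (m)*(m^2 - m) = m*(m - 1)*(m)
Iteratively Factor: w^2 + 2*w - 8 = (w + 4)*(w - 2)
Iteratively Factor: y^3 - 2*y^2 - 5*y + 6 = (y - 3)*(y^2 + y - 2) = (y - 3)*(y - 1)*(y + 2)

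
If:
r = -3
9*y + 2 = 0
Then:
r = -3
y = -2/9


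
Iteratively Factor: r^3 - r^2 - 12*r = (r - 4)*(r^2 + 3*r) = (r - 4)*(r + 3)*(r)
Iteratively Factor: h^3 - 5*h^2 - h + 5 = (h + 1)*(h^2 - 6*h + 5) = (h - 1)*(h + 1)*(h - 5)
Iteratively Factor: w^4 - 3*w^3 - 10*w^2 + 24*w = (w)*(w^3 - 3*w^2 - 10*w + 24) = w*(w - 2)*(w^2 - w - 12) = w*(w - 4)*(w - 2)*(w + 3)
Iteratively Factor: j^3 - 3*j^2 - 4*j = (j)*(j^2 - 3*j - 4) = j*(j + 1)*(j - 4)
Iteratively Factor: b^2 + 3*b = (b + 3)*(b)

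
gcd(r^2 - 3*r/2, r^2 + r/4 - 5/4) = 1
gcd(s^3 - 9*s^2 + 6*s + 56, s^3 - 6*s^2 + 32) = s^2 - 2*s - 8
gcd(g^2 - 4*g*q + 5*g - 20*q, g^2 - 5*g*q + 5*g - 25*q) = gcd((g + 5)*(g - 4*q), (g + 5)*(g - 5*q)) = g + 5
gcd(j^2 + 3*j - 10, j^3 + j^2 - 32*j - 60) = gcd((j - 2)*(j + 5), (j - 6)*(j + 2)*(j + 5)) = j + 5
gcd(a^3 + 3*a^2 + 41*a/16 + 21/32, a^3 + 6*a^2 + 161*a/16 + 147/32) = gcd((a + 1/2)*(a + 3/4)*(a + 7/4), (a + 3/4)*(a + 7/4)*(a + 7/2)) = a^2 + 5*a/2 + 21/16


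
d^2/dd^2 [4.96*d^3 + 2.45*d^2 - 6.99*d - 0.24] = 29.76*d + 4.9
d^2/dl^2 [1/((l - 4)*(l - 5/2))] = 4*(4*(l - 4)^2 + 2*(l - 4)*(2*l - 5) + (2*l - 5)^2)/((l - 4)^3*(2*l - 5)^3)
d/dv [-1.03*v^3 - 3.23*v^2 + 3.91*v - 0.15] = -3.09*v^2 - 6.46*v + 3.91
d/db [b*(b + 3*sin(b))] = 3*b*cos(b) + 2*b + 3*sin(b)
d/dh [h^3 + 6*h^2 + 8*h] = 3*h^2 + 12*h + 8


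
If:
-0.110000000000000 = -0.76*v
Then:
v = 0.14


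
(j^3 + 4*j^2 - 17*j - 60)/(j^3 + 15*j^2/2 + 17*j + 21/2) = 2*(j^2 + j - 20)/(2*j^2 + 9*j + 7)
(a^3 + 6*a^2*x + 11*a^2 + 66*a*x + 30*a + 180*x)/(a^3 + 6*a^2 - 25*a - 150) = (a + 6*x)/(a - 5)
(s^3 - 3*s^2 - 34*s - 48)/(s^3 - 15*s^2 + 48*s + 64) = (s^2 + 5*s + 6)/(s^2 - 7*s - 8)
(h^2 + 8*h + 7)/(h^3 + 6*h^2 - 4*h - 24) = (h^2 + 8*h + 7)/(h^3 + 6*h^2 - 4*h - 24)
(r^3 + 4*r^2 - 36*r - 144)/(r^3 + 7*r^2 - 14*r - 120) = (r^2 - 2*r - 24)/(r^2 + r - 20)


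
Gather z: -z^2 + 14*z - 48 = -z^2 + 14*z - 48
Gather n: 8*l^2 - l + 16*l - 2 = 8*l^2 + 15*l - 2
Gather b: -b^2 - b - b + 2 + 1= -b^2 - 2*b + 3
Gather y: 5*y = 5*y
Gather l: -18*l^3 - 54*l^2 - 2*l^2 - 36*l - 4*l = -18*l^3 - 56*l^2 - 40*l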